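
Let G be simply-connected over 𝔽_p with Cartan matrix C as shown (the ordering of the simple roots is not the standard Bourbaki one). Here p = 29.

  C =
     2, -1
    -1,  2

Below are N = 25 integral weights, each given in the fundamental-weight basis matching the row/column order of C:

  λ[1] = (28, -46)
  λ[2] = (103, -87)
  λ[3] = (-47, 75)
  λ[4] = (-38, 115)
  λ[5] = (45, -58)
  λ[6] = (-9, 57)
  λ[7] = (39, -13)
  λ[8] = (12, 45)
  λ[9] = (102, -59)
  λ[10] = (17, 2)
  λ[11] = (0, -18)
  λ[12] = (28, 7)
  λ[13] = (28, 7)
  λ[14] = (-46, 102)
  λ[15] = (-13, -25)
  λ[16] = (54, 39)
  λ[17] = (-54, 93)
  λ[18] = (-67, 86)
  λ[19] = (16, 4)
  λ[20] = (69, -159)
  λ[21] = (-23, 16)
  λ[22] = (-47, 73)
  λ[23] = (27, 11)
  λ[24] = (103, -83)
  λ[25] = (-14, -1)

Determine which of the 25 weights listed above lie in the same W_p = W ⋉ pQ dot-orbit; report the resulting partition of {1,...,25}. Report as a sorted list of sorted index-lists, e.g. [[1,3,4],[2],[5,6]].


Root system A_2: the 2×2 matrix C matches after relabeling.

Folding the 25 weights λ_j+ρ into Ā_29 (reps in the given 2-coord order):

  λ_1+ρ ↦ (0, 13);  λ_2+ρ ↦ (17, 1);  λ_3+ρ ↦ (17, 1);  λ_4+ρ ↦ (21, 0);  λ_5+ρ ↦ (17, 1);  λ_6+ρ ↦ (21, 0);  λ_7+ρ ↦ (17, 1);  λ_8+ρ ↦ (16, 1);  λ_9+ρ ↦ (0, 13);  λ_10+ρ ↦ (18, 3);  λ_11+ρ ↦ (16, 1);  λ_12+ρ ↦ (21, 0);  λ_13+ρ ↦ (21, 0);  λ_14+ρ ↦ (0, 13);  λ_15+ρ ↦ (17, 5);  λ_16+ρ ↦ (18, 3);  λ_17+ρ ↦ (17, 5);  λ_18+ρ ↦ (21, 0);  λ_19+ρ ↦ (17, 5);  λ_20+ρ ↦ (16, 1);  λ_21+ρ ↦ (17, 5);  λ_22+ρ ↦ (16, 1);  λ_23+ρ ↦ (17, 1);  λ_24+ρ ↦ (17, 5);  λ_25+ρ ↦ (0, 13)

Partition of {1..25} into 6 W_29-dot-orbits:

[[1, 9, 14, 25], [2, 3, 5, 7, 23], [4, 6, 12, 13, 18], [8, 11, 20, 22], [10, 16], [15, 17, 19, 21, 24]]


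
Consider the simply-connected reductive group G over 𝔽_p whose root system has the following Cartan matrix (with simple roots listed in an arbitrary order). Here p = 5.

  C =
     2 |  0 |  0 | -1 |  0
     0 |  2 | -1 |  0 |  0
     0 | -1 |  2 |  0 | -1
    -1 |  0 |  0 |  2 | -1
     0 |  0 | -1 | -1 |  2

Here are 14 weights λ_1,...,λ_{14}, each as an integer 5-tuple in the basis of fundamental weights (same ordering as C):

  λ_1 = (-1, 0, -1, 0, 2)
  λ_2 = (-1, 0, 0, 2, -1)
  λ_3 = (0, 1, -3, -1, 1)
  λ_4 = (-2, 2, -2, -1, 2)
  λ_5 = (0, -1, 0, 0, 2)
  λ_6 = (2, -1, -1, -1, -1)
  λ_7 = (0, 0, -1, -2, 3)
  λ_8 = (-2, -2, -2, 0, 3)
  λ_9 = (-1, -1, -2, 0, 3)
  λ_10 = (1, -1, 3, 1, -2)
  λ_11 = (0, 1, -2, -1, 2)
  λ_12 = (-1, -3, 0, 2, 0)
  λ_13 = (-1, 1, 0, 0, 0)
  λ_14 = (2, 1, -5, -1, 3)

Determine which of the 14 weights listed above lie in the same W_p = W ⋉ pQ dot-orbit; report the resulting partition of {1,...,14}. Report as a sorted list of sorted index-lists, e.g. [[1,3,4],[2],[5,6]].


A_5 Cartan matrix, 5 simple roots permuted; ρ=(1,1,1,1,1).

W_5-reps of the 14 weights in Ā_5 (same 5-coord order as C):

  [1] (0, 1, 0, 1, 3)
  [2] (0, 1, 1, 3, 0)
  [3] (1, 0, 2, 0, 0)
  [4] (0, 2, 1, 1, 1)
  [5] (0, 1, 0, 1, 3)
  [6] (3, 0, 0, 0, 0)
  [7] (0, 1, 0, 1, 3)
  [8] (1, 1, 1, 0, 2)
  [9] (0, 1, 0, 1, 3)
  [10] (0, 2, 1, 1, 1)
  [11] (1, 1, 1, 0, 2)
  [12] (0, 1, 1, 3, 0)
  [13] (0, 2, 1, 1, 1)
  [14] (1, 0, 2, 0, 0)

Linkage partition of the 14 weights (6 classes, p=5):

[[1, 5, 7, 9], [2, 12], [3, 14], [4, 10, 13], [6], [8, 11]]


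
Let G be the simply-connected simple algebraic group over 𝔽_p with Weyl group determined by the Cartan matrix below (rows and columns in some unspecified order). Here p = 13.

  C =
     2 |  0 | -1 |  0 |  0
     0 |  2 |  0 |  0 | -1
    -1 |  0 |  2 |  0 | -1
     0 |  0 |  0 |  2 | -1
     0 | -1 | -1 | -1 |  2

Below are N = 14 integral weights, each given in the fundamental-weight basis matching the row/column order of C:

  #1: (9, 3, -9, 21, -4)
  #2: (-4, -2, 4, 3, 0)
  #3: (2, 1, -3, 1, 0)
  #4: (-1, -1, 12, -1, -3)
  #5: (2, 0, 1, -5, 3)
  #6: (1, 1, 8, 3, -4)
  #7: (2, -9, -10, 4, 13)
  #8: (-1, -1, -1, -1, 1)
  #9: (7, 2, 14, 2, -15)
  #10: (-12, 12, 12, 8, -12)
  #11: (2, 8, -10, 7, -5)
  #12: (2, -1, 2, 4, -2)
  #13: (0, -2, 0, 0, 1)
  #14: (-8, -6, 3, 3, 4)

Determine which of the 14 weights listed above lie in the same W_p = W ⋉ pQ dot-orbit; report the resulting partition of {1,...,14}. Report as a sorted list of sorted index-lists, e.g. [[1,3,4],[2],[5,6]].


Dynkin diagram of C (from the 8 off-diagonal −1 entries): D_5.

Each λ_j+ρ reduced to Ā_13; 5-tuples below use C's row order:

    λ_1 → (1, 1, 1, 1, 1)
    λ_2 → (3, 1, 2, 4, 0)
    λ_3 → (1, 1, 1, 1, 1)
    λ_4 → (0, 0, 0, 0, 2)
    λ_5 → (3, 1, 2, 4, 0)
    λ_6 → (1, 1, 1, 1, 1)
    λ_7 → (0, 2, 3, 1, 2)
    λ_8 → (0, 0, 0, 0, 2)
    λ_9 → (1, 1, 1, 1, 1)
    λ_10 → (0, 0, 0, 0, 2)
    λ_11 → (4, 2, 0, 1, 3)
    λ_12 → (3, 1, 2, 4, 0)
    λ_13 → (1, 1, 1, 1, 1)
    λ_14 → (4, 2, 0, 1, 3)

5 distinct reps among the 14 weights ⇒ 5 W_13-linkage classes:

[[1, 3, 6, 9, 13], [2, 5, 12], [4, 8, 10], [7], [11, 14]]


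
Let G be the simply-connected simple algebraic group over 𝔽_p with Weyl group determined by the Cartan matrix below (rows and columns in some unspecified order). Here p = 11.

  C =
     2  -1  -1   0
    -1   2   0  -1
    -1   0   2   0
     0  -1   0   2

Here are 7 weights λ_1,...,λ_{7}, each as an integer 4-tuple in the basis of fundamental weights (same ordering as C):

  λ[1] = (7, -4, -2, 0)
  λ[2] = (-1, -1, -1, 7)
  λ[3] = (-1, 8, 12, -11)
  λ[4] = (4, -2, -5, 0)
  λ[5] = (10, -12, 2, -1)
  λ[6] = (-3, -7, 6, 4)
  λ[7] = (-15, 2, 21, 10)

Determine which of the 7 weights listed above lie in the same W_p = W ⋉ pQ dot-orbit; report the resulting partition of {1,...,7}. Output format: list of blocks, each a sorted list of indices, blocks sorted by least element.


Dynkin diagram of C (from the 6 off-diagonal −1 entries): A_4.

λ_j+ρ reflected into Ā_11 (⟨·,θ^∨⟩≤11); 4-tuples as given:

    λ_1 → (4, 1, 1, 2)
    λ_2 → (0, 0, 0, 8)
    λ_3 → (1, 1, 0, 0)
    λ_4 → (0, 1, 4, 0)
    λ_5 → (0, 0, 0, 8)
    λ_6 → (4, 1, 1, 2)
    λ_7 → (0, 0, 0, 8)

4 distinct reps among the 7 weights ⇒ 4 W_11-linkage classes:

[[1, 6], [2, 5, 7], [3], [4]]


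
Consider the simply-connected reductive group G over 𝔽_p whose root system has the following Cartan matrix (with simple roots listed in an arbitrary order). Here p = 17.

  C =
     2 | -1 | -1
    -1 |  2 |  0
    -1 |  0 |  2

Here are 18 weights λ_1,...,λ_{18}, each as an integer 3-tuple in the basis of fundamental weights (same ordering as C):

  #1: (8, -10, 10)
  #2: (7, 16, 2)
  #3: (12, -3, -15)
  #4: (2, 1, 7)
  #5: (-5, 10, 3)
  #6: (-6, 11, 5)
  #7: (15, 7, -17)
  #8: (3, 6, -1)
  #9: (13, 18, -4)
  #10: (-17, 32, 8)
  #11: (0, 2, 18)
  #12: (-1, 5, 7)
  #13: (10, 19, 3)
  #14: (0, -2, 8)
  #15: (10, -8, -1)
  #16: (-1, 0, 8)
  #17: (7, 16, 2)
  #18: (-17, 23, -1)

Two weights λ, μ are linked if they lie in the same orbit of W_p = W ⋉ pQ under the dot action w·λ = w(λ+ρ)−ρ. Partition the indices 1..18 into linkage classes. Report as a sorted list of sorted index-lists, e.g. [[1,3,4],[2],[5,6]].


C ↔ A_3 under row/col permutation; |W(A_3)| = 24.

W_17-reps of the 18 weights in Ā_17 (same 3-coord order as C):

  λ_1+ρ ↦ (0, 6, 8)
  λ_2+ρ ↦ (0, 6, 8)
  λ_3+ρ ↦ (2, 1, 11)
  λ_4+ρ ↦ (3, 2, 8)
  λ_5+ρ ↦ (4, 7, 0)
  λ_6+ρ ↦ (5, 7, 1)
  λ_7+ρ ↦ (0, 1, 9)
  λ_8+ρ ↦ (4, 7, 0)
  λ_9+ρ ↦ (2, 1, 11)
  λ_10+ρ ↦ (0, 1, 9)
  λ_11+ρ ↦ (2, 1, 11)
  λ_12+ρ ↦ (0, 6, 8)
  λ_13+ρ ↦ (2, 1, 11)
  λ_14+ρ ↦ (0, 1, 9)
  λ_15+ρ ↦ (4, 7, 0)
  λ_16+ρ ↦ (0, 1, 9)
  λ_17+ρ ↦ (0, 6, 8)
  λ_18+ρ ↦ (0, 1, 9)

Linkage partition of the 18 weights (6 classes, p=17):

[[1, 2, 12, 17], [3, 9, 11, 13], [4], [5, 8, 15], [6], [7, 10, 14, 16, 18]]


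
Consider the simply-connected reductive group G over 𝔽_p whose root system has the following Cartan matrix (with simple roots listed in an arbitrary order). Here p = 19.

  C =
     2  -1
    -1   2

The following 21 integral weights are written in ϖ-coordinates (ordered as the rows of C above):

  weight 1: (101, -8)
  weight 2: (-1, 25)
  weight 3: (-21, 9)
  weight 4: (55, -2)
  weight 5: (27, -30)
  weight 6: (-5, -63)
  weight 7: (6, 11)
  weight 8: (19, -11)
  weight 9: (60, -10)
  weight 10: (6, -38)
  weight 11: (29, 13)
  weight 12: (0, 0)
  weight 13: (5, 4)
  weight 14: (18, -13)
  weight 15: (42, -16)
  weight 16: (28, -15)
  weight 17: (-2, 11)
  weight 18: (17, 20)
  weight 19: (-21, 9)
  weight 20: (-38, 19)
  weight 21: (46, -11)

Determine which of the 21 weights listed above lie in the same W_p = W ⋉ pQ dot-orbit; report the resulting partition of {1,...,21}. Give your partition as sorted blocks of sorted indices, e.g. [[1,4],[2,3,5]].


Cartan matrix: type A_2 (|W|=6); un-permuting the 2 rows.

Ā_19 reps of the 21 weights (A_2, coords as presented):

    1: (7, 12)
    2: (7, 12)
    3: (9, 9)
    4: (1, 1)
    5: (9, 9)
    6: (5, 4)
    7: (7, 12)
    8: (9, 9)
    9: (5, 4)
    10: (1, 11)
    11: (6, 5)
    12: (1, 1)
    13: (6, 5)
    14: (7, 12)
    15: (5, 4)
    16: (5, 4)
    17: (1, 11)
    18: (1, 1)
    19: (9, 9)
    20: (1, 1)
    21: (9, 9)

The 21 indices split into 6 linkage classes (same alcove rep ⇔ same W_19-dot-orbit):

[[1, 2, 7, 14], [3, 5, 8, 19, 21], [4, 12, 18, 20], [6, 9, 15, 16], [10, 17], [11, 13]]


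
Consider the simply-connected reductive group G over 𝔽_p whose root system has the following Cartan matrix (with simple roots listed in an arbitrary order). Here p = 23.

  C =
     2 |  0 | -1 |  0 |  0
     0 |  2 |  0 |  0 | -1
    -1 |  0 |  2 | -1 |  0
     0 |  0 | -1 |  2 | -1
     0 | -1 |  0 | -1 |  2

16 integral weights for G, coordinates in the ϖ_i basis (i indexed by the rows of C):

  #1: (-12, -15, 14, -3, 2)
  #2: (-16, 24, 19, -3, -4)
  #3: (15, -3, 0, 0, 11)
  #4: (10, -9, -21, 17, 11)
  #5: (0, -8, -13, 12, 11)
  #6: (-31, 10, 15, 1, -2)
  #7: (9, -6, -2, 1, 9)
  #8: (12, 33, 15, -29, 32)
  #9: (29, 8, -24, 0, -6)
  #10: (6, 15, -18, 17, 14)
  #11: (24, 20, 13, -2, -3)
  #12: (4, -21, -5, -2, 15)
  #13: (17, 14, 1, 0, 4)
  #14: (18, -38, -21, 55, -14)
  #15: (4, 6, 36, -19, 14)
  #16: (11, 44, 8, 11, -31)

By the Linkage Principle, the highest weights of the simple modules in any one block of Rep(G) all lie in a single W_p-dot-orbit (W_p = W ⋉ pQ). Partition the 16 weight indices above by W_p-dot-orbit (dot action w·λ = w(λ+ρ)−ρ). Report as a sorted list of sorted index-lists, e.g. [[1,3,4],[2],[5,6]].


Cartan matrix: type A_5 (|W|=720); un-permuting the 5 rows.

Alcove-folded reps (p=23, 16 weights, presented ϖ-order):

  [1] (2, 1, 9, 2, 2)
  [2] (0, 3, 2, 1, 2)
  [3] (9, 5, 1, 1, 5)
  [4] (2, 1, 9, 2, 2)
  [5] (9, 5, 1, 1, 5)
  [6] (9, 5, 1, 1, 5)
  [7] (9, 5, 1, 1, 5)
  [8] (9, 5, 1, 1, 5)
  [9] (4, 11, 0, 1, 4)
  [10] (7, 7, 1, 5, 3)
  [11] (2, 1, 9, 2, 2)
  [12] (4, 11, 0, 1, 4)
  [13] (0, 3, 2, 1, 2)
  [14] (10, 5, 0, 3, 1)
  [15] (4, 11, 0, 1, 4)
  [16] (2, 1, 9, 2, 2)

The 16 indices split into 6 linkage classes (same alcove rep ⇔ same W_23-dot-orbit):

[[1, 4, 11, 16], [2, 13], [3, 5, 6, 7, 8], [9, 12, 15], [10], [14]]


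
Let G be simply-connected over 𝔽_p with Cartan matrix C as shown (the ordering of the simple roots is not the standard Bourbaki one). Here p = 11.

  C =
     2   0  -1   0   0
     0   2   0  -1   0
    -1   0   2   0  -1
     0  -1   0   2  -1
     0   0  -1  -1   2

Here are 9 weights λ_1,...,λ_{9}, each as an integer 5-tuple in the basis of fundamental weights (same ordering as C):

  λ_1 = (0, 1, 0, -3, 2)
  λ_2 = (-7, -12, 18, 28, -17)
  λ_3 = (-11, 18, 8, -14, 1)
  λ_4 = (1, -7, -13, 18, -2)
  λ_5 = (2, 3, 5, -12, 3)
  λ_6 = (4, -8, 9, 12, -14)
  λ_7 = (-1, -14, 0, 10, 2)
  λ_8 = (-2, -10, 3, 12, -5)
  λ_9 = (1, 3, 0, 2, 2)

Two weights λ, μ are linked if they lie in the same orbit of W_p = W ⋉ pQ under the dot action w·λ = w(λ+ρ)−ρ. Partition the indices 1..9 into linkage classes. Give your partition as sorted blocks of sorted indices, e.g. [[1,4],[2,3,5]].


Cartan matrix: type A_5 (|W|=720); un-permuting the 5 rows.

Ā_11 reps of the 9 weights (A_5, coords as presented):

    1: (1, 0, 1, 2, 1)
    2: (0, 2, 1, 3, 3)
    3: (6, 1, 3, 1, 0)
    4: (6, 1, 3, 1, 0)
    5: (0, 2, 1, 3, 3)
    6: (0, 2, 1, 3, 3)
    7: (1, 7, 1, 0, 2)
    8: (1, 7, 1, 0, 2)
    9: (0, 2, 1, 3, 3)

4 distinct reps among the 9 weights ⇒ 4 W_11-linkage classes:

[[1], [2, 5, 6, 9], [3, 4], [7, 8]]


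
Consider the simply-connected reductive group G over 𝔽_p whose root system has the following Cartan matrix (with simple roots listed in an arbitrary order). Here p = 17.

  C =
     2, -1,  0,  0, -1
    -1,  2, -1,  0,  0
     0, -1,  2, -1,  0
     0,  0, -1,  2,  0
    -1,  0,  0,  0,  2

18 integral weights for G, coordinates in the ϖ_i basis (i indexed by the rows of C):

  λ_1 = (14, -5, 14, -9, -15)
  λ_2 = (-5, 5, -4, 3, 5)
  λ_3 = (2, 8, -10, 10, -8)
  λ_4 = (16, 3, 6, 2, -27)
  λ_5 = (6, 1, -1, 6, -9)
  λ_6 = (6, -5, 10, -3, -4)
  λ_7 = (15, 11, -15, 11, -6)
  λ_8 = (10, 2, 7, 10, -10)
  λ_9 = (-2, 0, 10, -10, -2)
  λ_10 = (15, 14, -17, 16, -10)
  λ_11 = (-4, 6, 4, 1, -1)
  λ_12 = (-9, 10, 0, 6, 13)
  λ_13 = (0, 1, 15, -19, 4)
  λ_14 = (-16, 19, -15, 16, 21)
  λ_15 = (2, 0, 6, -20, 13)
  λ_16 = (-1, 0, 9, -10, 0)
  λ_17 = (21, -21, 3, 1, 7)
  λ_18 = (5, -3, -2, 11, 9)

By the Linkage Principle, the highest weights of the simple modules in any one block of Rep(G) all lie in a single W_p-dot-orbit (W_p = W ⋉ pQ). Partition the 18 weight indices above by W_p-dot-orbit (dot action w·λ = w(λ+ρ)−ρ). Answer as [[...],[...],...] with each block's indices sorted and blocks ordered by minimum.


A_5 Cartan matrix, 5 simple roots permuted; ρ=(1,1,1,1,1).

Alcove-folded reps (p=17, 18 weights, presented ϖ-order):

    [1] (3, 1, 2, 1, 2)
    [2] (3, 1, 2, 1, 2)
    [3] (0, 4, 5, 2, 3)
    [4] (0, 4, 5, 2, 3)
    [5] (1, 1, 0, 7, 7)
    [6] (0, 4, 5, 2, 3)
    [7] (3, 2, 1, 5, 2)
    [8] (3, 2, 1, 5, 2)
    [9] (0, 1, 1, 9, 1)
    [10] (0, 1, 1, 9, 1)
    [11] (0, 4, 5, 2, 3)
    [12] (6, 3, 0, 1, 2)
    [13] (0, 1, 1, 9, 1)
    [14] (0, 4, 5, 2, 3)
    [15] (6, 3, 0, 1, 2)
    [16] (0, 1, 1, 9, 1)
    [17] (3, 1, 2, 1, 2)
    [18] (3, 1, 2, 1, 2)

Grouping the 18 weights by Ā_17-representative: 6 linkage classes.

[[1, 2, 17, 18], [3, 4, 6, 11, 14], [5], [7, 8], [9, 10, 13, 16], [12, 15]]


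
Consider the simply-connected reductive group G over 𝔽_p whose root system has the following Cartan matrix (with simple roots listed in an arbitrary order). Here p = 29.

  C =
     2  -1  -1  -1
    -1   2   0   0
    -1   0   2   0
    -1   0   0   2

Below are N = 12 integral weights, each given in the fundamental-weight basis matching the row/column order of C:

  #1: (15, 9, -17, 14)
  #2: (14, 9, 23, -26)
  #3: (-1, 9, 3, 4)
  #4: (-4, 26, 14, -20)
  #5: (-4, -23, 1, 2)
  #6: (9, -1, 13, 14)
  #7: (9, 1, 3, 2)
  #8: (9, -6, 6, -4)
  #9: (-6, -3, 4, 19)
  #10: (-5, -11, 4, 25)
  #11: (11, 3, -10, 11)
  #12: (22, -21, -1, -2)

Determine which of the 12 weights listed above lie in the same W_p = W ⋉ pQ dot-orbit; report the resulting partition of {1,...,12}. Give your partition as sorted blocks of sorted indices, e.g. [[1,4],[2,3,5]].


Root system D_4: the 4×4 matrix C matches after relabeling.

W_29-reps of the 12 weights in Ā_29 (same 4-coord order as C):

    λ_1 → (10, 2, 4, 3)
    λ_2 → (0, 10, 4, 5)
    λ_3 → (0, 10, 4, 5)
    λ_4 → (2, 5, 7, 3)
    λ_5 → (2, 20, 0, 1)
    λ_6 → (0, 10, 4, 5)
    λ_7 → (10, 2, 4, 3)
    λ_8 → (2, 5, 7, 3)
    λ_9 → (0, 5, 2, 13)
    λ_10 → (1, 4, 9, 12)
    λ_11 → (1, 4, 9, 12)
    λ_12 → (2, 20, 0, 1)

The 12 indices split into 6 linkage classes (same alcove rep ⇔ same W_29-dot-orbit):

[[1, 7], [2, 3, 6], [4, 8], [5, 12], [9], [10, 11]]


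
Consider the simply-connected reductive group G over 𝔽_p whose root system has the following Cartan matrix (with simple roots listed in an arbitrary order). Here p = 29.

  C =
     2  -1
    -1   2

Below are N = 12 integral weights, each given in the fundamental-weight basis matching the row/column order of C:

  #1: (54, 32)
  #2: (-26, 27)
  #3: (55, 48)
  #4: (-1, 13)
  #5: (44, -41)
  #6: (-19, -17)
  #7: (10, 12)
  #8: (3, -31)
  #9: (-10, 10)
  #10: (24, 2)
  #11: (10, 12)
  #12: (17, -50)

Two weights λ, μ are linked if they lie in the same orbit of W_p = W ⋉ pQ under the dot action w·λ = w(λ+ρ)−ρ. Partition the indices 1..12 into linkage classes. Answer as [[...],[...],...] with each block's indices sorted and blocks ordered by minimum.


Dynkin diagram of C (from the 2 off-diagonal −1 entries): A_2.

λ_j+ρ reflected into Ā_29 (⟨·,θ^∨⟩≤29); 2-tuples as given:

    λ_1 → (25, 3)
    λ_2 → (25, 3)
    λ_3 → (9, 2)
    λ_4 → (0, 14)
    λ_5 → (11, 13)
    λ_6 → (11, 13)
    λ_7 → (11, 13)
    λ_8 → (25, 3)
    λ_9 → (9, 2)
    λ_10 → (25, 3)
    λ_11 → (11, 13)
    λ_12 → (9, 2)

Linkage partition of the 12 weights (4 classes, p=29):

[[1, 2, 8, 10], [3, 9, 12], [4], [5, 6, 7, 11]]


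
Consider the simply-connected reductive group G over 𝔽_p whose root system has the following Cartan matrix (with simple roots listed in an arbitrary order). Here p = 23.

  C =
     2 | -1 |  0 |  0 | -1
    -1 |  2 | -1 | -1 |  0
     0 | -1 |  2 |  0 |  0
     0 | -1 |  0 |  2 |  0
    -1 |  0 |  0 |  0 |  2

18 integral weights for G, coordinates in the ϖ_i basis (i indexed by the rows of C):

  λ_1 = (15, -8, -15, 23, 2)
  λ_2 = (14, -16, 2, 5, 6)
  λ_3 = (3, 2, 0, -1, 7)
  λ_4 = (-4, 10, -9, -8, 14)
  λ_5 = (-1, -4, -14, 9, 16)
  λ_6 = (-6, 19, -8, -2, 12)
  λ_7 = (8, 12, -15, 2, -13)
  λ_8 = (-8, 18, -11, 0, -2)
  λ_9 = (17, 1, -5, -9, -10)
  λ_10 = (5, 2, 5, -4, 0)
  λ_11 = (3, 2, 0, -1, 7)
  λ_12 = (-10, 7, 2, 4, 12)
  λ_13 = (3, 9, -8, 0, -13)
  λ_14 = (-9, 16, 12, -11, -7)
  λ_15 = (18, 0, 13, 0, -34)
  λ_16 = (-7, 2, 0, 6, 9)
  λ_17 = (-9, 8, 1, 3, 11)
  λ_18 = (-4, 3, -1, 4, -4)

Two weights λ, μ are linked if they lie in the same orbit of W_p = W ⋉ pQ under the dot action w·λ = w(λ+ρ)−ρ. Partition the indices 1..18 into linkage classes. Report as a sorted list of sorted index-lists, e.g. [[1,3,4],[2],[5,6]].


C ↔ D_5 under row/col permutation; |W(D_5)| = 1920.

λ_j+ρ reflected into Ā_23 (⟨·,θ^∨⟩≤23); 5-tuples as given:

    1: (1, 1, 6, 2, 8)
    2: (6, 0, 6, 3, 1)
    3: (4, 3, 1, 0, 8)
    4: (4, 3, 1, 0, 8)
    5: (6, 0, 6, 3, 1)
    6: (3, 1, 2, 4, 4)
    7: (1, 1, 10, 1, 7)
    8: (1, 1, 10, 1, 7)
    9: (1, 1, 6, 2, 8)
    10: (6, 0, 6, 3, 1)
    11: (4, 3, 1, 0, 8)
    12: (3, 1, 2, 4, 4)
    13: (3, 1, 2, 4, 4)
    14: (6, 0, 6, 3, 1)
    15: (1, 1, 10, 1, 7)
    16: (3, 1, 2, 4, 4)
    17: (3, 1, 2, 4, 4)
    18: (1, 0, 2, 3, 3)

The 18 indices split into 6 linkage classes (same alcove rep ⇔ same W_23-dot-orbit):

[[1, 9], [2, 5, 10, 14], [3, 4, 11], [6, 12, 13, 16, 17], [7, 8, 15], [18]]


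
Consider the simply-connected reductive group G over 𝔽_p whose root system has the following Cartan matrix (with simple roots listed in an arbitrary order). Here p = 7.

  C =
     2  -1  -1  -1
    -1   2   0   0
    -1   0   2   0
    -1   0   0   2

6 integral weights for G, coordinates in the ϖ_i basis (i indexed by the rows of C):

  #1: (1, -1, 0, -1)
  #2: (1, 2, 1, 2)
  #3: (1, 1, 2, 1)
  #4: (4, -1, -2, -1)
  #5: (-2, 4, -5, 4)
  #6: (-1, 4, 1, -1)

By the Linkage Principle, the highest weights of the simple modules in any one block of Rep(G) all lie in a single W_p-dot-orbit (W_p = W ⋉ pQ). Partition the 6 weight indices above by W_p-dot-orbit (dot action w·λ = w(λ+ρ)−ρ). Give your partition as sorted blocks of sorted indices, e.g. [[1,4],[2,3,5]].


Type D_4, rank 4, |W|=192; reorder rows/cols to standard.

λ_j+ρ reflected into Ā_7 (⟨·,θ^∨⟩≤7); 4-tuples as given:

  [1] (2, 0, 1, 0);  [2] (2, 0, 1, 0);  [3] (2, 0, 1, 0);  [4] (2, 0, 1, 0);  [5] (2, 0, 1, 0);  [6] (0, 5, 2, 0)

2 distinct reps among the 6 weights ⇒ 2 W_7-linkage classes:

[[1, 2, 3, 4, 5], [6]]


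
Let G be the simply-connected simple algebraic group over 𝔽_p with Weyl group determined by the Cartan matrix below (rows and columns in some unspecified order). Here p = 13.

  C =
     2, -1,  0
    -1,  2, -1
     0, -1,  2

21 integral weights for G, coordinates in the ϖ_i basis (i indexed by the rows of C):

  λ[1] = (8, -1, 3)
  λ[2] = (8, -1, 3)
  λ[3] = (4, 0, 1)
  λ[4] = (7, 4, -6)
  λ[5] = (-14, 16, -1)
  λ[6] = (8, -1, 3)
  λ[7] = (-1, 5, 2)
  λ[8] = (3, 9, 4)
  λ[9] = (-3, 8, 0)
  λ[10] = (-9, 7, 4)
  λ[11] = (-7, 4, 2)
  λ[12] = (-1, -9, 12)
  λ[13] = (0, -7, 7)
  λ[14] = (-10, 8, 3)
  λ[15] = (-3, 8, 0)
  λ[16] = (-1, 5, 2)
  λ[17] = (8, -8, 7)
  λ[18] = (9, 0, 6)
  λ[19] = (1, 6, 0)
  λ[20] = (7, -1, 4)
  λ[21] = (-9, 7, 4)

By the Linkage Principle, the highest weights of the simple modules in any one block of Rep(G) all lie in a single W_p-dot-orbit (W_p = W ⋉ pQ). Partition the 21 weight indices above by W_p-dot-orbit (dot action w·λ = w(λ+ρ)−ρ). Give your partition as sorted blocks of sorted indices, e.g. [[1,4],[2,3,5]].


Type A_3, rank 3, |W|=24; reorder rows/cols to standard.

Each λ_j+ρ reduced to Ā_13; 3-tuples below use C's row order:

  [1] (9, 0, 4);  [2] (9, 0, 4);  [3] (5, 1, 2);  [4] (8, 0, 5);  [5] (9, 0, 4);  [6] (9, 0, 4);  [7] (0, 6, 3);  [8] (2, 7, 1);  [9] (2, 7, 1);  [10] (8, 0, 5);  [11] (5, 1, 2);  [12] (8, 0, 5);  [13] (5, 1, 2);  [14] (9, 0, 4);  [15] (2, 7, 1);  [16] (0, 6, 3);  [17] (2, 7, 1);  [18] (5, 1, 2);  [19] (2, 7, 1);  [20] (8, 0, 5);  [21] (8, 0, 5)

5 distinct reps among the 21 weights ⇒ 5 W_13-linkage classes:

[[1, 2, 5, 6, 14], [3, 11, 13, 18], [4, 10, 12, 20, 21], [7, 16], [8, 9, 15, 17, 19]]


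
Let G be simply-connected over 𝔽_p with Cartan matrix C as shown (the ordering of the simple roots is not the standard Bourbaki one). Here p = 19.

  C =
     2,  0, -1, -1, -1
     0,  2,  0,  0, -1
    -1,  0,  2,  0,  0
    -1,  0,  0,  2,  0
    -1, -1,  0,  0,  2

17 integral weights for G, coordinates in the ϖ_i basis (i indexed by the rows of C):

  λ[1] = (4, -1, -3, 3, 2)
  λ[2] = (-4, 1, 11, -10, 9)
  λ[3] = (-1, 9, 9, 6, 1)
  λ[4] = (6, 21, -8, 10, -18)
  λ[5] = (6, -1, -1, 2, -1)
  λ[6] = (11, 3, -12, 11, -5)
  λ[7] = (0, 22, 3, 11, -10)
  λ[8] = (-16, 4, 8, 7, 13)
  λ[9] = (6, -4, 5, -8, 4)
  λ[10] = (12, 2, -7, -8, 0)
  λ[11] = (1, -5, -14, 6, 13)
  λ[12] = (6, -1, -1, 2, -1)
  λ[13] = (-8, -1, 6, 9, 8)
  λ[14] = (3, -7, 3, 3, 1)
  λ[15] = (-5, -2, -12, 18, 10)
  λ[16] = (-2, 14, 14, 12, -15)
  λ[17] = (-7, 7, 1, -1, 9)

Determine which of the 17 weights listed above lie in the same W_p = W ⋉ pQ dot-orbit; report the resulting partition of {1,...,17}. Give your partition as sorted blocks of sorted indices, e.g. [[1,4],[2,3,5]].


C ↔ D_5 under row/col permutation; |W(D_5)| = 1920.

W_19-reps of the 17 weights in Ā_19 (same 5-coord order as C):

  1: (3, 0, 2, 4, 3) · 2: (7, 0, 0, 3, 0) · 3: (7, 0, 0, 3, 0) · 4: (3, 1, 7, 3, 1) · 5: (7, 0, 0, 3, 0) · 6: (0, 3, 6, 7, 1) · 7: (0, 2, 4, 4, 4) · 8: (0, 3, 6, 7, 1) · 9: (0, 3, 6, 7, 1) · 10: (0, 3, 6, 7, 1) · 11: (3, 0, 2, 4, 3) · 12: (7, 0, 0, 3, 0) · 13: (7, 0, 0, 3, 0) · 14: (0, 2, 4, 4, 4) · 15: (0, 2, 4, 4, 4) · 16: (4, 8, 0, 2, 0) · 17: (4, 8, 0, 2, 0)

Partition of {1..17} into 6 W_19-dot-orbits:

[[1, 11], [2, 3, 5, 12, 13], [4], [6, 8, 9, 10], [7, 14, 15], [16, 17]]


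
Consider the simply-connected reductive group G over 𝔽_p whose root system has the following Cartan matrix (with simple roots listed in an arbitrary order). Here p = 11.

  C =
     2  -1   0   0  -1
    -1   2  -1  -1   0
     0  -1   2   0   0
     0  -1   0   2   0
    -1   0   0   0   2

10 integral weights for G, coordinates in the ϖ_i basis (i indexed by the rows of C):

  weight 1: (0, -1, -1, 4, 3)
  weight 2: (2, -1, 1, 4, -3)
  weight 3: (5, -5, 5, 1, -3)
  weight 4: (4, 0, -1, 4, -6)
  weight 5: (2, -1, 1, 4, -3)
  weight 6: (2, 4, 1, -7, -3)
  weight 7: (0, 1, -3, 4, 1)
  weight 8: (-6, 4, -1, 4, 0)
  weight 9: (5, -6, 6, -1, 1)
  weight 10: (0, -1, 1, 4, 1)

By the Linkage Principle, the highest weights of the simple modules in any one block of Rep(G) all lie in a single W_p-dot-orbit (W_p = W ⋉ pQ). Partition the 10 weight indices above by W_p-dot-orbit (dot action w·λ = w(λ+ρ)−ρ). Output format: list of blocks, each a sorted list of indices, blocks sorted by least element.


D_5 Cartan matrix, 5 simple roots permuted; ρ=(1,1,1,1,1).

Alcove-folded reps (p=11, 10 weights, presented ϖ-order):

  λ_1+ρ ↦ (1, 0, 0, 5, 4) · λ_2+ρ ↦ (1, 0, 2, 5, 2) · λ_3+ρ ↦ (0, 2, 2, 2, 2) · λ_4+ρ ↦ (1, 0, 0, 5, 4) · λ_5+ρ ↦ (1, 0, 2, 5, 2) · λ_6+ρ ↦ (0, 1, 1, 5, 2) · λ_7+ρ ↦ (1, 0, 2, 5, 2) · λ_8+ρ ↦ (1, 0, 0, 5, 4) · λ_9+ρ ↦ (1, 0, 2, 5, 2) · λ_10+ρ ↦ (1, 0, 2, 5, 2)

The 10 indices split into 4 linkage classes (same alcove rep ⇔ same W_11-dot-orbit):

[[1, 4, 8], [2, 5, 7, 9, 10], [3], [6]]


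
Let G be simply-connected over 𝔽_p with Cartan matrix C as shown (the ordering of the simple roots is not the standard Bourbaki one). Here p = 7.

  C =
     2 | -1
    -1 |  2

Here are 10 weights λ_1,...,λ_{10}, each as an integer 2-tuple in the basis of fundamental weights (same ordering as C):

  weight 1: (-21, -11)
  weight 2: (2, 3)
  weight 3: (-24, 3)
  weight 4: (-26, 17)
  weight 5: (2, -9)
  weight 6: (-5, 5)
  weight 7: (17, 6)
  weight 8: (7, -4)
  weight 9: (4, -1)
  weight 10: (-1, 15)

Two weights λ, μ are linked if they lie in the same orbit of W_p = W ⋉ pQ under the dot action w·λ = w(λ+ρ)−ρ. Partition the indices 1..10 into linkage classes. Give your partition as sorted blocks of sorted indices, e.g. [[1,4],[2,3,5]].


A_2 Cartan matrix, 2 simple roots permuted; ρ=(1,1).

λ_j+ρ reflected into Ā_7 (⟨·,θ^∨⟩≤7); 2-tuples as given:

  [1] (4, 2)
  [2] (3, 4)
  [3] (2, 2)
  [4] (3, 4)
  [5] (4, 2)
  [6] (4, 2)
  [7] (3, 4)
  [8] (4, 2)
  [9] (5, 0)
  [10] (5, 0)

Partition of {1..10} into 4 W_7-dot-orbits:

[[1, 5, 6, 8], [2, 4, 7], [3], [9, 10]]


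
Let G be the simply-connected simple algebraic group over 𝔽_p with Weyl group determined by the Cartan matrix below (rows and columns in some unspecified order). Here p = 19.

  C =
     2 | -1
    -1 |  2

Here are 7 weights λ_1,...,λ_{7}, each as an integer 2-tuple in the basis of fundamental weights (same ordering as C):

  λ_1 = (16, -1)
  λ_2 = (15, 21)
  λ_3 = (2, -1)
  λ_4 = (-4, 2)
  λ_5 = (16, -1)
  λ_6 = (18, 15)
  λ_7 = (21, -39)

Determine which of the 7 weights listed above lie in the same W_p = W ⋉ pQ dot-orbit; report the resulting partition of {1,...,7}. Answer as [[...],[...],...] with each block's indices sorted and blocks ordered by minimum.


Root system A_2: the 2×2 matrix C matches after relabeling.

Each λ_j+ρ reduced to Ā_19; 2-tuples below use C's row order:

  1: (17, 0);  2: (3, 0);  3: (3, 0);  4: (3, 0);  5: (17, 0);  6: (3, 0);  7: (3, 0)

The 7 indices split into 2 linkage classes (same alcove rep ⇔ same W_19-dot-orbit):

[[1, 5], [2, 3, 4, 6, 7]]


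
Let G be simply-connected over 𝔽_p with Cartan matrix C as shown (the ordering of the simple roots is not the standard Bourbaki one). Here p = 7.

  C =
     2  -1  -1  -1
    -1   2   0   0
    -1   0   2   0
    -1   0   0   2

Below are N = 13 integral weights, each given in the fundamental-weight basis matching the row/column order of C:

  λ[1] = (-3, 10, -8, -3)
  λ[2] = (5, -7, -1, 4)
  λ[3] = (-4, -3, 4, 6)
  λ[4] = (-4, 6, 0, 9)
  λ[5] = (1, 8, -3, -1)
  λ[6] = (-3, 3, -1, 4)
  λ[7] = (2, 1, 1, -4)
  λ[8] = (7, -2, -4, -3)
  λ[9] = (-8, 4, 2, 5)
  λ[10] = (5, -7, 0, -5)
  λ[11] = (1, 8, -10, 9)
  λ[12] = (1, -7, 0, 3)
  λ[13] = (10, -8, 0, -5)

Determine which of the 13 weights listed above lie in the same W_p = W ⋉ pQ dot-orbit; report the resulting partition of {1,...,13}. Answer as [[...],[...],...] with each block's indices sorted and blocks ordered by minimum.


Cartan matrix: type D_4 (|W|=192); un-permuting the 4 rows.

Folding the 13 weights λ_j+ρ into Ā_7 (reps in the given 4-coord order):

  [1] (0, 2, 2, 3)
  [2] (0, 2, 4, 1)
  [3] (0, 3, 0, 2)
  [4] (0, 2, 4, 1)
  [5] (0, 3, 0, 2)
  [6] (0, 2, 2, 3)
  [7] (0, 2, 2, 3)
  [8] (1, 0, 2, 1)
  [9] (0, 2, 4, 1)
  [10] (1, 2, 3, 0)
  [11] (0, 2, 2, 3)
  [12] (1, 2, 3, 0)
  [13] (0, 2, 4, 1)

These 13 weights hit 5 W_7-dot-orbits; sizes (4, 4, 2, 1, 2):

[[1, 6, 7, 11], [2, 4, 9, 13], [3, 5], [8], [10, 12]]


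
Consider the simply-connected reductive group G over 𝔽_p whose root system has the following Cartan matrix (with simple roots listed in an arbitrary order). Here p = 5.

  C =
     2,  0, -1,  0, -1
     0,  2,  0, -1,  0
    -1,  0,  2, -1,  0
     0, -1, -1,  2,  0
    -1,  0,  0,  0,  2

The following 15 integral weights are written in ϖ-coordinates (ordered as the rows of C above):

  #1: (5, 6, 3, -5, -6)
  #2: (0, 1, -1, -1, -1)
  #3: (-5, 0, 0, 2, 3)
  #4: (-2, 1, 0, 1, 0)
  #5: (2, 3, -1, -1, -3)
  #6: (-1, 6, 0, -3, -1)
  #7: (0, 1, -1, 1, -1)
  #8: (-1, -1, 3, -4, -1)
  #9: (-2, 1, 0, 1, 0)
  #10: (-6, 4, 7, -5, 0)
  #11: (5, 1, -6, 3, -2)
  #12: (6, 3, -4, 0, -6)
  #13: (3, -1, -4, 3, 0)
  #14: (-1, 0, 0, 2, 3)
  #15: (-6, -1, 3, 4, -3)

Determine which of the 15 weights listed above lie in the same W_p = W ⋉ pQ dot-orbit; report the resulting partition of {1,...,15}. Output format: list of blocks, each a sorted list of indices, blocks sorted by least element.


C ↔ A_5 under row/col permutation; |W(A_5)| = 720.

Folding the 15 weights λ_j+ρ into Ā_5 (reps in the given 5-coord order):

  [1] (1, 2, 0, 2, 0) · [2] (1, 2, 0, 0, 0) · [3] (1, 1, 3, 0, 0) · [4] (1, 2, 0, 2, 0) · [5] (1, 2, 0, 0, 0) · [6] (0, 3, 1, 0, 0) · [7] (1, 2, 0, 2, 0) · [8] (0, 3, 1, 0, 0) · [9] (1, 2, 0, 2, 0) · [10] (0, 3, 1, 0, 0) · [11] (1, 1, 3, 0, 0) · [12] (1, 2, 0, 0, 0) · [13] (1, 1, 3, 0, 0) · [14] (0, 3, 1, 0, 0) · [15] (1, 2, 0, 2, 0)

The 15 indices split into 4 linkage classes (same alcove rep ⇔ same W_5-dot-orbit):

[[1, 4, 7, 9, 15], [2, 5, 12], [3, 11, 13], [6, 8, 10, 14]]


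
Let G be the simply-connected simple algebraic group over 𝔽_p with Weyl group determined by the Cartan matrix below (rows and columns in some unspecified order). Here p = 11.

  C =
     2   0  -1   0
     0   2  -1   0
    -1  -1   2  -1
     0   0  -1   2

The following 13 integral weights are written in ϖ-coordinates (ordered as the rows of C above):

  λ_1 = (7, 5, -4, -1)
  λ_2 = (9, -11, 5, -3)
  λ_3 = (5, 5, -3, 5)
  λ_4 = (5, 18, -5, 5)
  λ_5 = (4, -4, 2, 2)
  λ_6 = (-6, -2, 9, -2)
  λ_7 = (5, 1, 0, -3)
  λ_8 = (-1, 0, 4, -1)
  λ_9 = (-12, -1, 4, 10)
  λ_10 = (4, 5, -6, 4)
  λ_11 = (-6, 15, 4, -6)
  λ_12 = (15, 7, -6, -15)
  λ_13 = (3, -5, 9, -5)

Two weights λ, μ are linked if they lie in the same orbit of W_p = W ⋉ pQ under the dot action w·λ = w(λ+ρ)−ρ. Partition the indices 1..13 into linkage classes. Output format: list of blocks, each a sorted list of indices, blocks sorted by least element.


D_4 Cartan matrix, 4 simple roots permuted; ρ=(1,1,1,1).

Folding the 13 weights λ_j+ρ into Ā_11 (reps in the given 4-coord order):

  λ_1 → (5, 3, 0, 3)
  λ_2 → (1, 1, 3, 1)
  λ_3 → (1, 1, 3, 1)
  λ_4 → (1, 4, 1, 1)
  λ_5 → (5, 3, 0, 3)
  λ_6 → (5, 1, 1, 1)
  λ_7 → (5, 1, 1, 1)
  λ_8 → (0, 1, 5, 0)
  λ_9 → (0, 1, 5, 0)
  λ_10 → (0, 1, 5, 0)
  λ_11 → (0, 1, 5, 0)
  λ_12 → (5, 3, 0, 3)
  λ_13 → (1, 1, 3, 1)

These 13 weights hit 5 W_11-dot-orbits; sizes (3, 3, 1, 2, 4):

[[1, 5, 12], [2, 3, 13], [4], [6, 7], [8, 9, 10, 11]]


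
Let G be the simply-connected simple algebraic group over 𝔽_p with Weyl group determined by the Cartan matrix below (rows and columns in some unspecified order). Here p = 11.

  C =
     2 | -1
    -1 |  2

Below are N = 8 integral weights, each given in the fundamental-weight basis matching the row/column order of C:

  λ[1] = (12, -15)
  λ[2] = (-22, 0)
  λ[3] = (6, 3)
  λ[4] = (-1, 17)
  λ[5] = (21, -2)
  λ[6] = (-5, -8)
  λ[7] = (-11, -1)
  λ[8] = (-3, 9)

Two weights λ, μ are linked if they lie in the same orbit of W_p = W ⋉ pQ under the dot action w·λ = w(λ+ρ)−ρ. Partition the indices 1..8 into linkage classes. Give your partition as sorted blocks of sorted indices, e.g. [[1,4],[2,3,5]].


Dynkin diagram of C (from the 2 off-diagonal −1 entries): A_2.

W_11-reps of the 8 weights in Ā_11 (same 2-coord order as C):

  λ_1 → (2, 8);  λ_2 → (9, 1);  λ_3 → (7, 4);  λ_4 → (7, 4);  λ_5 → (0, 10);  λ_6 → (7, 4);  λ_7 → (0, 10);  λ_8 → (2, 8)

These 8 weights hit 4 W_11-dot-orbits; sizes (2, 1, 3, 2):

[[1, 8], [2], [3, 4, 6], [5, 7]]


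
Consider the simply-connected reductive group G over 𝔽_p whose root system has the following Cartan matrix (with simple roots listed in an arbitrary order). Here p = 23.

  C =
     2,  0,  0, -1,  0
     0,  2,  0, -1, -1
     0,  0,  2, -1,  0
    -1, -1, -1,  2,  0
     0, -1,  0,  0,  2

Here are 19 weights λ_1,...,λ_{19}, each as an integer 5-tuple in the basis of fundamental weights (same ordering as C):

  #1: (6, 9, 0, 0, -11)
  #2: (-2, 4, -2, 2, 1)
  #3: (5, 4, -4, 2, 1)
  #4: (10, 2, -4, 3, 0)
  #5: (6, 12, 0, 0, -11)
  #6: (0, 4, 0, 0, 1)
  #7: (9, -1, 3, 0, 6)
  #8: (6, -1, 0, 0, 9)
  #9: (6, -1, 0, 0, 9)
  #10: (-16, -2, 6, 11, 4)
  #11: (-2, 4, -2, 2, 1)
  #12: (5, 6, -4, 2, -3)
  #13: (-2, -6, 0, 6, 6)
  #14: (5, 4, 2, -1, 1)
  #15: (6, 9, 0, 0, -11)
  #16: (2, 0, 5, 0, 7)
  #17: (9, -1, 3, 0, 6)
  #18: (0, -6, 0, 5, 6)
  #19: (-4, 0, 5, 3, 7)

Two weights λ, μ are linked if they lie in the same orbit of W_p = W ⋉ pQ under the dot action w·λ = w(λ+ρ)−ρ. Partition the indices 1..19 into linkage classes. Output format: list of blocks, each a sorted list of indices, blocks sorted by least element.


Cartan matrix: type D_5 (|W|=1920); un-permuting the 5 rows.

Folding the 19 weights λ_j+ρ into Ā_23 (reps in the given 5-coord order):

  1: (7, 0, 1, 1, 10)
  2: (1, 5, 1, 1, 2)
  3: (6, 5, 3, 0, 2)
  4: (11, 3, 3, 1, 1)
  5: (7, 0, 1, 1, 10)
  6: (1, 5, 1, 1, 2)
  7: (10, 0, 4, 1, 7)
  8: (7, 0, 1, 1, 10)
  9: (7, 0, 1, 1, 10)
  10: (11, 3, 3, 1, 1)
  11: (1, 5, 1, 1, 2)
  12: (6, 5, 3, 0, 2)
  13: (1, 5, 1, 1, 2)
  14: (6, 5, 3, 0, 2)
  15: (7, 0, 1, 1, 10)
  16: (3, 1, 6, 1, 8)
  17: (10, 0, 4, 1, 7)
  18: (1, 5, 1, 1, 2)
  19: (3, 1, 6, 1, 8)

Linkage partition of the 19 weights (6 classes, p=23):

[[1, 5, 8, 9, 15], [2, 6, 11, 13, 18], [3, 12, 14], [4, 10], [7, 17], [16, 19]]


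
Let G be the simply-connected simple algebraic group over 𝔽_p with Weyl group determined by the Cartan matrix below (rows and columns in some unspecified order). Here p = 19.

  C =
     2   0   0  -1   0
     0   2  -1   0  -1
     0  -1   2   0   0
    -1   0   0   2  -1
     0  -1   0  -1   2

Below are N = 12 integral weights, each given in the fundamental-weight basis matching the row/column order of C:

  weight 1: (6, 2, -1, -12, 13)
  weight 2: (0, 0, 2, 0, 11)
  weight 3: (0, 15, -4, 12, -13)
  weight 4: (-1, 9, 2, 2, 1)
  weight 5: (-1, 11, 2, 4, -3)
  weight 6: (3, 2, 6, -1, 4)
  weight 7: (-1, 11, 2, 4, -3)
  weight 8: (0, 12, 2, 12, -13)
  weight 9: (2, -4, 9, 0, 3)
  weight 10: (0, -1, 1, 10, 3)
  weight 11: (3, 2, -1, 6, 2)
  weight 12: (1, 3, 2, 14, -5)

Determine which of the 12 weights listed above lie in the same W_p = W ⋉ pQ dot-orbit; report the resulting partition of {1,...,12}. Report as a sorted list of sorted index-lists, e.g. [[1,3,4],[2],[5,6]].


Cartan matrix: type A_5 (|W|=720); un-permuting the 5 rows.

W_19-reps of the 12 weights in Ā_19 (same 5-coord order as C):

  1: (4, 3, 0, 7, 3) · 2: (1, 1, 3, 1, 12) · 3: (1, 1, 3, 1, 12) · 4: (0, 10, 3, 3, 2) · 5: (0, 10, 3, 3, 2) · 6: (4, 3, 7, 0, 5) · 7: (0, 10, 3, 3, 2) · 8: (1, 1, 3, 1, 12) · 9: (3, 3, 7, 1, 1) · 10: (1, 0, 2, 11, 4) · 11: (4, 3, 0, 7, 3) · 12: (1, 0, 2, 11, 4)

These 12 weights hit 6 W_19-dot-orbits; sizes (2, 3, 3, 1, 1, 2):

[[1, 11], [2, 3, 8], [4, 5, 7], [6], [9], [10, 12]]


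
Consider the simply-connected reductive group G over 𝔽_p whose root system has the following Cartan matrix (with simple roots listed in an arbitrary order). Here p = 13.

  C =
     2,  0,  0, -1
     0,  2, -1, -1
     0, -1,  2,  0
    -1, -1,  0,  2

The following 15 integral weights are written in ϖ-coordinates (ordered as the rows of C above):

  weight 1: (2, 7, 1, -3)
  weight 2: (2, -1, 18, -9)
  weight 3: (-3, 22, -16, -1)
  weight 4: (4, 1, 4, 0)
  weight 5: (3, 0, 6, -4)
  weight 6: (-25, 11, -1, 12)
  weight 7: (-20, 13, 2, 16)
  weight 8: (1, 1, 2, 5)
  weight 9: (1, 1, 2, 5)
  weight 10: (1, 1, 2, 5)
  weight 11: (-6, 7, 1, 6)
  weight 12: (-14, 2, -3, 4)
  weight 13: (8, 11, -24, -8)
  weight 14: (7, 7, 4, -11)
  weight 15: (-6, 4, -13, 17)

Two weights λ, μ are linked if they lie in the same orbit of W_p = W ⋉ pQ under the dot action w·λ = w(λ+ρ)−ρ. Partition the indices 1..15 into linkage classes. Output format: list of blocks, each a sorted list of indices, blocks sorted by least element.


Dynkin diagram of C (from the 6 off-diagonal −1 entries): A_4.

Ā_13 reps of the 15 weights (A_4, coords as presented):

  1: (1, 6, 2, 2);  2: (5, 2, 5, 1);  3: (2, 2, 3, 6);  4: (5, 2, 5, 1);  5: (1, 2, 5, 1);  6: (1, 11, 1, 0);  7: (1, 2, 5, 1);  8: (2, 2, 3, 6);  9: (2, 2, 3, 6);  10: (2, 2, 3, 6);  11: (1, 6, 2, 2);  12: (5, 2, 5, 1);  13: (1, 2, 5, 1);  14: (2, 2, 3, 6);  15: (5, 2, 5, 1)

Linkage partition of the 15 weights (5 classes, p=13):

[[1, 11], [2, 4, 12, 15], [3, 8, 9, 10, 14], [5, 7, 13], [6]]


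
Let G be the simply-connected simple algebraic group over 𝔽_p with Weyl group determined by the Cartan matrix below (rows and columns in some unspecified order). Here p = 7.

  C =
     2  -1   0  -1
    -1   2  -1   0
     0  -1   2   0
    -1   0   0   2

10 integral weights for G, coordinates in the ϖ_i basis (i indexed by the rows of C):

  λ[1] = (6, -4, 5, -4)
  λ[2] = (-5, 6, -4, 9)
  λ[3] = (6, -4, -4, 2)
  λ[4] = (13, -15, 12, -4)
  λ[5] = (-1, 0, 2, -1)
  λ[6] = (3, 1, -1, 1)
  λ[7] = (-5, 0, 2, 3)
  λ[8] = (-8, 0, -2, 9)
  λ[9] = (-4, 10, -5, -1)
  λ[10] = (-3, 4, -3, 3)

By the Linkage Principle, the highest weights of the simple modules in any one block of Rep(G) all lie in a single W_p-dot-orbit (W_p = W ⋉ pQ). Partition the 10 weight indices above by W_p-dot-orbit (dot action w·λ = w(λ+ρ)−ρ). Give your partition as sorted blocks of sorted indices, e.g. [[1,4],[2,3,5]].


C ↔ A_4 under row/col permutation; |W(A_4)| = 120.

Ā_7 reps of the 10 weights (A_4, coords as presented):

  [1] (1, 3, 0, 0) · [2] (1, 3, 0, 0) · [3] (1, 3, 0, 0) · [4] (1, 0, 0, 3) · [5] (0, 1, 3, 0) · [6] (4, 1, 1, 1) · [7] (1, 3, 0, 0) · [8] (0, 1, 3, 0) · [9] (1, 3, 0, 0) · [10] (2, 1, 2, 2)

The 10 indices split into 5 linkage classes (same alcove rep ⇔ same W_7-dot-orbit):

[[1, 2, 3, 7, 9], [4], [5, 8], [6], [10]]


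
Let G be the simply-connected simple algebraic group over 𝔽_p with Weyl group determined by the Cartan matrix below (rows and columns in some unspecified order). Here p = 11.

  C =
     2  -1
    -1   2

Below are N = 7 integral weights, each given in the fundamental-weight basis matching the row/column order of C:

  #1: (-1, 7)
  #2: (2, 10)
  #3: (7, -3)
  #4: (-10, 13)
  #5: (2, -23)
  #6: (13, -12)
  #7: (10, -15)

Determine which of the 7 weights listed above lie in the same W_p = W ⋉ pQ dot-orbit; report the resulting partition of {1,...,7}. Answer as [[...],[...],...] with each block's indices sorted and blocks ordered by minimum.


C ↔ A_2 under row/col permutation; |W(A_2)| = 6.

W_11-reps of the 7 weights in Ā_11 (same 2-coord order as C):

  λ_1+ρ ↦ (0, 8) · λ_2+ρ ↦ (0, 8) · λ_3+ρ ↦ (6, 2) · λ_4+ρ ↦ (6, 2) · λ_5+ρ ↦ (0, 8) · λ_6+ρ ↦ (0, 8) · λ_7+ρ ↦ (0, 8)

Linkage partition of the 7 weights (2 classes, p=11):

[[1, 2, 5, 6, 7], [3, 4]]


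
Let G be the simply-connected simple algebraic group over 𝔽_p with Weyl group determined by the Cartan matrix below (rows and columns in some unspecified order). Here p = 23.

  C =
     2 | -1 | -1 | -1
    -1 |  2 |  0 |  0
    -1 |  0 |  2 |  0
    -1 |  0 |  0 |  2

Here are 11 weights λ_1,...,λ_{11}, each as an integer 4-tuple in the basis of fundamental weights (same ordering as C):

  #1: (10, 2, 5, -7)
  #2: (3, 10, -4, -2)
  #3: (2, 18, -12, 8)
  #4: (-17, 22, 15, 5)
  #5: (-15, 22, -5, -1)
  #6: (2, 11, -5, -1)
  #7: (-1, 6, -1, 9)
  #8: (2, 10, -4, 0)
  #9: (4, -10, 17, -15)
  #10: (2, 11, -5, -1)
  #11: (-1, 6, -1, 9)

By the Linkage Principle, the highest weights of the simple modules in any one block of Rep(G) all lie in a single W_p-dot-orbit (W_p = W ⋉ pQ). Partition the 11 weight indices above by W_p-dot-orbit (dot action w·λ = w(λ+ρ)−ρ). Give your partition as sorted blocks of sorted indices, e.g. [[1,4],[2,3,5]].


Type D_4, rank 4, |W|=192; reorder rows/cols to standard.

λ_j+ρ reflected into Ā_23 (⟨·,θ^∨⟩≤23); 4-tuples as given:

  [1] (3, 3, 6, 6) · [2] (0, 11, 3, 1) · [3] (0, 11, 3, 1) · [4] (0, 7, 0, 10) · [5] (5, 9, 0, 4) · [6] (0, 11, 3, 1) · [7] (0, 7, 0, 10) · [8] (0, 11, 3, 1) · [9] (5, 9, 0, 4) · [10] (0, 11, 3, 1) · [11] (0, 7, 0, 10)

The 11 indices split into 4 linkage classes (same alcove rep ⇔ same W_23-dot-orbit):

[[1], [2, 3, 6, 8, 10], [4, 7, 11], [5, 9]]
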